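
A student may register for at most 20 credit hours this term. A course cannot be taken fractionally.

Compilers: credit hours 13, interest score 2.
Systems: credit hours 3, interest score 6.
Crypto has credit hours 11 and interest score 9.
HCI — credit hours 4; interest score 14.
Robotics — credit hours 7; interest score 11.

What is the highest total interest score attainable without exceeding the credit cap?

31

This is a 0-1 knapsack instance.
Take Systems, HCI, and Robotics: credit hours 3 + 4 + 7 = 14 ≤ 20, interest score 6 + 14 + 11 = 31.
No other feasible combination does better.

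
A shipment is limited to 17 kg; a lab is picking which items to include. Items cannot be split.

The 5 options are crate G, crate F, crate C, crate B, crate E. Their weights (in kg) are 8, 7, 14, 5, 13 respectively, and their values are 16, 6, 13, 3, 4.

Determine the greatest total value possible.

22

This is an integer program with binary decision variables.
Allowing fractional choices, the relaxed optimum would be about 24.4, but items are indivisible.
crate G + crate F: weight 8 + 7 = 15 ≤ 17, value 16 + 6 = 22.
crate G + crate B: weight 8 + 5 = 13 ≤ 17, value 16 + 3 = 19.
Best is crate G and crate F with total value 22.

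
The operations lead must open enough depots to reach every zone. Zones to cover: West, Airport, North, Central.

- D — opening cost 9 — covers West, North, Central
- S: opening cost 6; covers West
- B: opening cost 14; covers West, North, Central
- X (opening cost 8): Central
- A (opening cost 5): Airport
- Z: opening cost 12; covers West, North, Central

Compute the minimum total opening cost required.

Choose D and A: together they cover West, Airport, North, Central — every zone.
Total opening cost: 9 + 5 = 14.

14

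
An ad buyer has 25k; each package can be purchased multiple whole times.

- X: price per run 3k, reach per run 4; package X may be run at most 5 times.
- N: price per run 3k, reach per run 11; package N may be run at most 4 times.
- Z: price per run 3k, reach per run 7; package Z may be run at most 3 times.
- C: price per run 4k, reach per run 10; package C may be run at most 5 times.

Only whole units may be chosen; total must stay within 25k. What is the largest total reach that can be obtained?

75

4×N and 3×C: price 24 ≤ 25, reach 4·11 + 3·10 = 74.
4×N, 3×Z, and 1×C: price 25 ≤ 25, reach 4·11 + 3·7 + 1·10 = 75.
Best is 75.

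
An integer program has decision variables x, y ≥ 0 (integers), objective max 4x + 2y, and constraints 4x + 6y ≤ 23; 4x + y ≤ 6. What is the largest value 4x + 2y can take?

8

(x,y)=(1,2) is feasible, giving 8.
(x,y)=(1,1) is feasible, giving 6.
(x,y)=(0,3) is feasible, giving 6.
The best lattice point is (1,2), giving 8.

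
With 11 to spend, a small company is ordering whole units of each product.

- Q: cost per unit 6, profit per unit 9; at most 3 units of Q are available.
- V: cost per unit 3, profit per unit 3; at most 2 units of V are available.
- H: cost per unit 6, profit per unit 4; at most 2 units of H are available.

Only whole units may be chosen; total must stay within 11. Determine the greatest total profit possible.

12

This is a bounded integer knapsack.
1×Q: cost 6 ≤ 11, profit 1·9 = 9.
1×Q and 1×V: cost 9 ≤ 11, profit 1·9 + 1·3 = 12.
Best is 12.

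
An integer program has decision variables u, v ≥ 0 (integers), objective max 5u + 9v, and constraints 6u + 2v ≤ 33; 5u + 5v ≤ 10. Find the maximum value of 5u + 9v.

18

(u,v)=(0,2): 6·0+2·2=4≤33, 5·0+5·2=10≤10, objective 18.
(u,v)=(1,1): 6·1+2·1=8≤33, 5·1+5·1=10≤10, objective 14.
The best lattice point is (0,2), giving 18.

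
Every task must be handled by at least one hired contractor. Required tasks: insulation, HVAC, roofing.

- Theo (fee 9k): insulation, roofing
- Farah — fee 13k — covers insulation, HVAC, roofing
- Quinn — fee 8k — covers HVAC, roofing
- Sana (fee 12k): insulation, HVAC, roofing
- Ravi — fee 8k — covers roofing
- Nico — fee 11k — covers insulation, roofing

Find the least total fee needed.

The greedy cost-per-new-task heuristic would pick Quinn and Theo for 17, but a cheaper cover exists.
Sana alone covers insulation, HVAC, roofing — every task.
Total fee: 12.
No cover costs less than 12.

12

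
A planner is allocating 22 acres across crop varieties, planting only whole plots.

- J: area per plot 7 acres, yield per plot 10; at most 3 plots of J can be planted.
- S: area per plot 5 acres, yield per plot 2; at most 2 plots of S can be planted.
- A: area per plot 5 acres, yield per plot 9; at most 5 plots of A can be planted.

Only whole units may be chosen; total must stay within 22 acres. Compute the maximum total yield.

37

Take 1×J and 3×A: area 22 ≤ 22, yield 1·10 + 3·9 = 37.
No other integer combination yields more.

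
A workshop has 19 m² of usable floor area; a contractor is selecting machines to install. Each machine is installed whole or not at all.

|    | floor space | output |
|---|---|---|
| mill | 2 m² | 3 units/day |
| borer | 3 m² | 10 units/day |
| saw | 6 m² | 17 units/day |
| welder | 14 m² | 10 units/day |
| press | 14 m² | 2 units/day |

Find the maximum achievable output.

This is a 0-1 knapsack instance.
mill + borer + saw: floor space 2 + 3 + 6 = 11 ≤ 19, output 3 + 10 + 17 = 30.
borer + saw: floor space 3 + 6 = 9 ≤ 19, output 10 + 17 = 27.
mill + borer + welder: floor space 2 + 3 + 14 = 19 ≤ 19, output 3 + 10 + 10 = 23.
Best is mill, borer, and saw with total output 30.

30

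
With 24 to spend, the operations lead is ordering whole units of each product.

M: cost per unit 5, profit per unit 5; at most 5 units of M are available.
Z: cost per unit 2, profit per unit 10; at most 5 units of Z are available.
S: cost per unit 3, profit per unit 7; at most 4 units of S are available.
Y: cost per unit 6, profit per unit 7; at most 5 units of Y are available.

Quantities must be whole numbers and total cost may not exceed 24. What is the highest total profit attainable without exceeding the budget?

Take 5×Z and 4×S: cost 22 ≤ 24, profit 5·10 + 4·7 = 78.
Z has the best ratio (10/2) and is taken to its limit of 5; remaining capacity is filled optimally with the others.

78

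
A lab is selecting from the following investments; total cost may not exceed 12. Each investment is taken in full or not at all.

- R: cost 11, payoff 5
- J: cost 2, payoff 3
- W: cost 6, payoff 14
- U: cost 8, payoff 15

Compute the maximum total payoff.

18

Take J and U: cost 2 + 8 = 10 ≤ 12, payoff 3 + 15 = 18.
No other feasible combination does better.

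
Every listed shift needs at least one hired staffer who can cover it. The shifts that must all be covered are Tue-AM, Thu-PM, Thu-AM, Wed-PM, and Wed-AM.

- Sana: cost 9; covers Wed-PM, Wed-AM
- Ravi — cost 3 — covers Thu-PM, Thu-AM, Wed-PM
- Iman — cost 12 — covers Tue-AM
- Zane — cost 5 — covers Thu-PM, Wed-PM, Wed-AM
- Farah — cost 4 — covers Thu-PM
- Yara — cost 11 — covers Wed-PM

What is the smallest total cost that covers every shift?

This is an integer covering problem.
Choose Ravi, Iman, and Zane: together they cover Tue-AM, Thu-PM, Thu-AM, Wed-PM, Wed-AM — every shift.
Total cost: 3 + 12 + 5 = 20.
No cover costs less than 20.

20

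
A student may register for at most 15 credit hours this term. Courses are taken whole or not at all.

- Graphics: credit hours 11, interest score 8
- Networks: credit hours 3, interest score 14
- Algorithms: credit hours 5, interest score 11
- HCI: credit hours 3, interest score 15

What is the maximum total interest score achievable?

40

This is a 0-1 knapsack instance.
Allowing fractional choices, the relaxed optimum would be about 42.9, but courses are indivisible.
Networks + Algorithms + HCI: credit hours 3 + 5 + 3 = 11 ≤ 15, interest score 14 + 11 + 15 = 40.
Algorithms + HCI: credit hours 5 + 3 = 8 ≤ 15, interest score 11 + 15 = 26.
Networks + HCI: credit hours 3 + 3 = 6 ≤ 15, interest score 14 + 15 = 29.
Best is Networks, Algorithms, and HCI with total interest score 40.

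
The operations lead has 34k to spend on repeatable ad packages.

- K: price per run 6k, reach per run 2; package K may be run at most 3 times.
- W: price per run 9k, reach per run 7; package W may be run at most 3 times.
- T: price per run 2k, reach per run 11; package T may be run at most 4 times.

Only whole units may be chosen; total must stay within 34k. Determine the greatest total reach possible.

60

This is a bounded integer knapsack.
T has the best ratio (11/2); taking only T gives at most 4×11 = 44 (stopped by the supply cap of 4).
Mixing does better — 1×K, 2×W, and 4×T: price 32 ≤ 34, reach 1·2 + 2·7 + 4·11 = 60.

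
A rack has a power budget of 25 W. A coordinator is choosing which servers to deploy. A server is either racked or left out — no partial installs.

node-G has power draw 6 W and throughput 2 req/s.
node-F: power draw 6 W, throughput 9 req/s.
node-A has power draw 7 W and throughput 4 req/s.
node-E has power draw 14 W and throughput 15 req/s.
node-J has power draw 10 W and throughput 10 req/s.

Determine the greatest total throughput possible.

Allowing fractional choices, the relaxed optimum would be about 29.0, but servers are indivisible.
node-E + node-J: power draw 14 + 10 = 24 ≤ 25, throughput 15 + 10 = 25.
node-F + node-A + node-J: power draw 6 + 7 + 10 = 23 ≤ 25, throughput 9 + 4 + 10 = 23.
node-F + node-E: power draw 6 + 14 = 20 ≤ 25, throughput 9 + 15 = 24.
Best is node-E and node-J with total throughput 25.

25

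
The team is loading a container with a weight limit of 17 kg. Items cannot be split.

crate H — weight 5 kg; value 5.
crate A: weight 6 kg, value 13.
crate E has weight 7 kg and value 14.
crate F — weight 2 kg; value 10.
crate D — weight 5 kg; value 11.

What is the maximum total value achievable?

Take crate A, crate E, and crate F: weight 6 + 7 + 2 = 15 ≤ 17, value 13 + 14 + 10 = 37.
No other feasible combination does better.

37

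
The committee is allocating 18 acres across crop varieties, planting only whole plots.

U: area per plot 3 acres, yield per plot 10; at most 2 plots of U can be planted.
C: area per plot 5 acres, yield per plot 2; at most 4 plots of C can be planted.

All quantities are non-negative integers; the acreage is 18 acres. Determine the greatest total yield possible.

U has the best ratio (10/3); taking only U gives at most 2×10 = 20 (stopped by the supply cap of 2).
Mixing does better — 2×U and 2×C: area 16 ≤ 18, yield 2·10 + 2·2 = 24.

24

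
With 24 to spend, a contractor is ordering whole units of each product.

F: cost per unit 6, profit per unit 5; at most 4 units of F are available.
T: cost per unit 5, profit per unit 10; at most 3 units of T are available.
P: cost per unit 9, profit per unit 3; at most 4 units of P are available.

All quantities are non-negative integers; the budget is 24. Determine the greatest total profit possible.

35

T has the best ratio (10/5); taking only T gives at most 3×10 = 30 (stopped by the supply cap of 3).
Mixing does better — 1×F and 3×T: cost 21 ≤ 24, profit 1·5 + 3·10 = 35.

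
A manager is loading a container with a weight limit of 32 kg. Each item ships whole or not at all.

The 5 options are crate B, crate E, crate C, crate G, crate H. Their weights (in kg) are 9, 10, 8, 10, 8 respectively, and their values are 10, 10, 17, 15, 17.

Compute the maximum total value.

Take crate C, crate G, and crate H: weight 8 + 10 + 8 = 26 ≤ 32, value 17 + 15 + 17 = 49.
No other feasible combination does better.

49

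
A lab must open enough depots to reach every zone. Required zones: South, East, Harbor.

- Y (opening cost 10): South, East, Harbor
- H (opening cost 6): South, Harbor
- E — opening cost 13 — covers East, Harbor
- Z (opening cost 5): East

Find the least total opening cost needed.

10

This is a weighted set-cover instance.
The greedy cost-per-new-zone heuristic would pick H and Z for 11, but a cheaper cover exists.
Y alone covers South, East, Harbor — every zone.
Total opening cost: 10.
No cover costs less than 10.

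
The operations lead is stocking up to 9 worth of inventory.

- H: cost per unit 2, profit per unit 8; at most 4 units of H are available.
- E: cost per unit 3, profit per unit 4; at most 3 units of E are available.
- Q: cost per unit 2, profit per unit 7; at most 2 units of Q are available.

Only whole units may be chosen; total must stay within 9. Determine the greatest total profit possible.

32

3×H and 1×Q: cost 8 ≤ 9, profit 3·8 + 1·7 = 31.
4×H: cost 8 ≤ 9, profit 4·8 = 32.
Best is 32.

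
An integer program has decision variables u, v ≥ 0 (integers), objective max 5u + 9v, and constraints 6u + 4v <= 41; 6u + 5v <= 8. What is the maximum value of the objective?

(u,v)=(0,1): 6·0+4·1=4≤41, 6·0+5·1=5≤8, objective 9.
(u,v)=(1,0): 6·1+4·0=6≤41, 6·1+5·0=6≤8, objective 5.
(u,v)=(0,0): 6·0+4·0=0≤41, 6·0+5·0=0≤8, objective 0.
No feasible integer point exceeds 9.

9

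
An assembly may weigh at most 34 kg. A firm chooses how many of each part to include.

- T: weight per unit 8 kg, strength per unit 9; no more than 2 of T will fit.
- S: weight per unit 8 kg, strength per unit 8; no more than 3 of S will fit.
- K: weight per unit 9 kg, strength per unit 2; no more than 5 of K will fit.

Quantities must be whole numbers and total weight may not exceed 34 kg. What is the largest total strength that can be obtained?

Take 2×T and 2×S: weight 32 ≤ 34, strength 2·9 + 2·8 = 34.
T has the best ratio (9/8) and is taken to its limit of 2; remaining capacity is filled optimally with the others.

34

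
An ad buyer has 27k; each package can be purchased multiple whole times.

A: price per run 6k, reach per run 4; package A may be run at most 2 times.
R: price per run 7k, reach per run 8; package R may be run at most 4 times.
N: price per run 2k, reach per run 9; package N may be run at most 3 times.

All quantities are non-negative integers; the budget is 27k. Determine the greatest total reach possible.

This is a bounded integer knapsack.
N has the best ratio (9/2); taking only N gives at most 3×9 = 27 (stopped by the supply cap of 3).
Mixing does better — 3×R and 3×N: price 27 ≤ 27, reach 3·8 + 3·9 = 51.

51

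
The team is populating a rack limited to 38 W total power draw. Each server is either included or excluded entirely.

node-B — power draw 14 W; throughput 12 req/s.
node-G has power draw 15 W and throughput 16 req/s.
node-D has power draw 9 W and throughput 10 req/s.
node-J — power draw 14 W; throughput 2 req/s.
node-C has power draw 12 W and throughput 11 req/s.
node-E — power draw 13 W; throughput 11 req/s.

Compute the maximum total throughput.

Allowing fractional choices, the relaxed optimum would be about 38.7, but servers are indivisible.
node-B + node-G + node-D: power draw 14 + 15 + 9 = 38 ≤ 38, throughput 12 + 16 + 10 = 38.
node-G + node-D + node-C: power draw 15 + 9 + 12 = 36 ≤ 38, throughput 16 + 10 + 11 = 37.
Best is node-B, node-G, and node-D with total throughput 38.

38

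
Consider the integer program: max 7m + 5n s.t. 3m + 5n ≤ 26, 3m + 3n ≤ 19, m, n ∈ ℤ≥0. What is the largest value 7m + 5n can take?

42

(m,n)=(6,0) is feasible, giving 42.
(m,n)=(5,1) is feasible, giving 40.
(m,n)=(5,0) is feasible, giving 35.
No feasible integer point exceeds 42.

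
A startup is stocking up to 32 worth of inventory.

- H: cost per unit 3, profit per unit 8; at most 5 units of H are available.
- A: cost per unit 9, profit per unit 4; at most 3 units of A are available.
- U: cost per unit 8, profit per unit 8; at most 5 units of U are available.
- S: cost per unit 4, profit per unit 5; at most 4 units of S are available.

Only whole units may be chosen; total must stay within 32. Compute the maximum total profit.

60

5×H, 1×U, and 2×S: cost 31 ≤ 32, profit 5·8 + 1·8 + 2·5 = 58.
5×H and 4×S: cost 31 ≤ 32, profit 5·8 + 4·5 = 60.
Best is 60.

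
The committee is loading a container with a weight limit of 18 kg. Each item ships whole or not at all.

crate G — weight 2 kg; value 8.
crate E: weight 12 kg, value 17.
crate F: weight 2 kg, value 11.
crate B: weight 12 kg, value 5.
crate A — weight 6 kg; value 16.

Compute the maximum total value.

Treat it as a binary knapsack problem.
crate E + crate A: weight 12 + 6 = 18 ≤ 18, value 17 + 16 = 33.
crate G + crate F + crate A: weight 2 + 2 + 6 = 10 ≤ 18, value 8 + 11 + 16 = 35.
crate G + crate E + crate F: weight 2 + 12 + 2 = 16 ≤ 18, value 8 + 17 + 11 = 36.
Best is crate G, crate E, and crate F with total value 36.

36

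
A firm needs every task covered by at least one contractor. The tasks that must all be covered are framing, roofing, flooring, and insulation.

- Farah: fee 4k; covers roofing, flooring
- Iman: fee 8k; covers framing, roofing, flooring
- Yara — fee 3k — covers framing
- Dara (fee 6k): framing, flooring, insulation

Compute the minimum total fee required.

The greedy cost-per-new-task heuristic would pick Farah, Yara, and Dara for 13, but a cheaper cover exists.
Choose Farah and Dara: together they cover framing, roofing, flooring, insulation — every task.
Total fee: 4 + 6 = 10.
No cover costs less than 10.

10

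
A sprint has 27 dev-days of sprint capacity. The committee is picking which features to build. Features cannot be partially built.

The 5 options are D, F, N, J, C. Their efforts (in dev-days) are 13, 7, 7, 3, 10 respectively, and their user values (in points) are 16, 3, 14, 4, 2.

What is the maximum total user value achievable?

Allowing fractional choices, the relaxed optimum would be about 35.7, but features are indivisible.
D + F + N: effort 13 + 7 + 7 = 27 ≤ 27, user value 16 + 3 + 14 = 33.
D + N + J: effort 13 + 7 + 3 = 23 ≤ 27, user value 16 + 14 + 4 = 34.
D + N: effort 13 + 7 = 20 ≤ 27, user value 16 + 14 = 30.
Best is D, N, and J with total user value 34.

34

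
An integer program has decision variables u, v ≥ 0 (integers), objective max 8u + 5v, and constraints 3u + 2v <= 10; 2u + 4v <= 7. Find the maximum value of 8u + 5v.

(u,v)=(3,0): 3·3+2·0=9≤10, 2·3+4·0=6≤7, objective 24.
(u,v)=(2,0): 3·2+2·0=6≤10, 2·2+4·0=4≤7, objective 16.
The best lattice point is (3,0), giving 24.

24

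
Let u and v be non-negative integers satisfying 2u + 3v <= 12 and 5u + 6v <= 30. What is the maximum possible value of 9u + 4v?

54

(u,v)=(6,0) is feasible, giving 54.
(u,v)=(5,0) is feasible, giving 45.
No feasible integer point exceeds 54.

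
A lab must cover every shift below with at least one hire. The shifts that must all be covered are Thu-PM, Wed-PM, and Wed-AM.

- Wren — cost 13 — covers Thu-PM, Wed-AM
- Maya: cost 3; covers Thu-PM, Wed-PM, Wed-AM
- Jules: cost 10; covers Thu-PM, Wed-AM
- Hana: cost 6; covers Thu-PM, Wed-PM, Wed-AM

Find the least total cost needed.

Maya alone covers Thu-PM, Wed-PM, Wed-AM — every shift.
Total cost: 3.
No cover costs less than 3.

3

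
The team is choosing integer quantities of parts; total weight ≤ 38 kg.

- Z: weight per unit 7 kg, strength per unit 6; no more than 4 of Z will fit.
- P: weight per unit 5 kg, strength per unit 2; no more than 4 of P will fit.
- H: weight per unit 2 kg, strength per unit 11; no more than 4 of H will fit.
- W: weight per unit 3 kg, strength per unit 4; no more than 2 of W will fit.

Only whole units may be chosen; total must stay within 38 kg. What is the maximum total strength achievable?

H has the best ratio (11/2); taking only H gives at most 4×11 = 44 (stopped by the supply cap of 4).
Mixing does better — 3×Z, 4×H, and 2×W: weight 35 ≤ 38, strength 3·6 + 4·11 + 2·4 = 70.

70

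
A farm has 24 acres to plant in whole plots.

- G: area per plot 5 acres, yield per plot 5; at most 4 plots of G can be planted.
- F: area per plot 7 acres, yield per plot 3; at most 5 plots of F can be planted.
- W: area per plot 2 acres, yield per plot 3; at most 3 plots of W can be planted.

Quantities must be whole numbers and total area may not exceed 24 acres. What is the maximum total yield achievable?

3×G and 3×W: area 21 ≤ 24, yield 3·5 + 3·3 = 24.
4×G and 2×W: area 24 ≤ 24, yield 4·5 + 2·3 = 26.
Best is 26.

26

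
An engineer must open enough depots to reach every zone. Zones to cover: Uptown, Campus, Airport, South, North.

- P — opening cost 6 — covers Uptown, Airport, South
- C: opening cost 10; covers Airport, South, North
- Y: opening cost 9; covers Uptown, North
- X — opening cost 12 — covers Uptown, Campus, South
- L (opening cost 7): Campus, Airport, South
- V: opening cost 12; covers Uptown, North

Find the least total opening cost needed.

16

The greedy cost-per-new-zone heuristic would pick P, L, and Y for 22, but a cheaper cover exists.
Choose Y and L: together they cover Uptown, Campus, Airport, South, North — every zone.
Total opening cost: 9 + 7 = 16.
No cover costs less than 16.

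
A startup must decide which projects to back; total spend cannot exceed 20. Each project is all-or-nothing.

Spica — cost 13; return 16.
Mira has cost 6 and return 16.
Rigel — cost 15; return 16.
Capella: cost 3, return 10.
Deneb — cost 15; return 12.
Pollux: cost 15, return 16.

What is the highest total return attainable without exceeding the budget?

32

This is an integer program with binary decision variables.
Take Spica and Mira: cost 13 + 6 = 19 ≤ 20, return 16 + 16 = 32.
No other feasible combination does better.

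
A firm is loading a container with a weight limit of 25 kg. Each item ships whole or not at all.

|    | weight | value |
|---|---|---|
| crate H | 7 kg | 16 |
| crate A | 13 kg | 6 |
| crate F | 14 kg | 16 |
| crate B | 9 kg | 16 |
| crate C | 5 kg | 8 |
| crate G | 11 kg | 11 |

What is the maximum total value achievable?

40

crate H + crate C + crate G: weight 7 + 5 + 11 = 23 ≤ 25, value 16 + 8 + 11 = 35.
crate B + crate C + crate G: weight 9 + 5 + 11 = 25 ≤ 25, value 16 + 8 + 11 = 35.
crate H + crate B + crate C: weight 7 + 9 + 5 = 21 ≤ 25, value 16 + 16 + 8 = 40.
Best is crate H, crate B, and crate C with total value 40.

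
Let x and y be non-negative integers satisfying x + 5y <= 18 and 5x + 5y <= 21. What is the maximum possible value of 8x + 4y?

32

(x,y)=(4,0): 1·4+5·0=4≤18, 5·4+5·0=20≤21, objective 32.
(x,y)=(3,1): 1·3+5·1=8≤18, 5·3+5·1=20≤21, objective 28.
(x,y)=(3,0): 1·3+5·0=3≤18, 5·3+5·0=15≤21, objective 24.
The best lattice point is (4,0), giving 32.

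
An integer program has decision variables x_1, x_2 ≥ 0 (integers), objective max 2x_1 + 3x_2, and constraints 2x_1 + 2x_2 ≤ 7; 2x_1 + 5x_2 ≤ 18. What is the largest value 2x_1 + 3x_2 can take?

Relaxing integrality, the LP optimum is 10.50 at (x_1,x_2) = (0, 3.5), which is not an integer point.
(x_1,x_2)=(0,3): 2·0+2·3=6≤7, 2·0+5·3=15≤18, objective 9.
(x_1,x_2)=(1,2): 2·1+2·2=6≤7, 2·1+5·2=12≤18, objective 8.
No feasible integer point exceeds 9.

9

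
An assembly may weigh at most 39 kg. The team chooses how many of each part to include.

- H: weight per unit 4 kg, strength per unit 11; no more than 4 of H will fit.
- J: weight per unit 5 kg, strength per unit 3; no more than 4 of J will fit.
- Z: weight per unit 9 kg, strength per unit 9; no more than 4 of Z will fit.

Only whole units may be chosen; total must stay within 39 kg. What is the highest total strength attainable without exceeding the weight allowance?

Take 4×H, 1×J, and 2×Z: weight 39 ≤ 39, strength 4·11 + 1·3 + 2·9 = 65.
H has the best ratio (11/4) and is taken to its limit of 4; remaining capacity is filled optimally with the others.

65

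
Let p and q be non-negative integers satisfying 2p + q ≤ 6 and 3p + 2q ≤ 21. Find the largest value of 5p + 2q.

(p,q)=(3,0): 2·3+1·0=6≤6, 3·3+2·0=9≤21, objective 15.
(p,q)=(2,1): 2·2+1·1=5≤6, 3·2+2·1=8≤21, objective 12.
Maximum is 15 at (p,q)=(3,0).

15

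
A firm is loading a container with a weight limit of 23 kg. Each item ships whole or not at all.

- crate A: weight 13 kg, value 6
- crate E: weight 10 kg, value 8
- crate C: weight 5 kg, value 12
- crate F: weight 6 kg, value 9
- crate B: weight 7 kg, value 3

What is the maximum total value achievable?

This is an integer program with binary decision variables.
Allowing fractional choices, the relaxed optimum would be about 29.9, but items are indivisible.
crate E + crate C + crate F: weight 10 + 5 + 6 = 21 ≤ 23, value 8 + 12 + 9 = 29.
crate E + crate C + crate B: weight 10 + 5 + 7 = 22 ≤ 23, value 8 + 12 + 3 = 23.
crate C + crate F + crate B: weight 5 + 6 + 7 = 18 ≤ 23, value 12 + 9 + 3 = 24.
Best is crate E, crate C, and crate F with total value 29.

29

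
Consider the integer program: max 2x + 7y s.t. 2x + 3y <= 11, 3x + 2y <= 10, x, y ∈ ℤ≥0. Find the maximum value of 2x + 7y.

(x,y)=(1,3): 2·1+3·3=11≤11, 3·1+2·3=9≤10, objective 23.
(x,y)=(0,3): 2·0+3·3=9≤11, 3·0+2·3=6≤10, objective 21.
(x,y)=(2,2): 2·2+3·2=10≤11, 3·2+2·2=10≤10, objective 18.
(x,y)=(1,2): 2·1+3·2=8≤11, 3·1+2·2=7≤10, objective 16.
Maximum is 23 at (x,y)=(1,3).

23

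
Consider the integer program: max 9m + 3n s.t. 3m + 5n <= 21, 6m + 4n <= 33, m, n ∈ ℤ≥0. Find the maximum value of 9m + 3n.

(m,n)=(5,0): 3·5+5·0=15≤21, 6·5+4·0=30≤33, objective 45.
(m,n)=(4,1): 3·4+5·1=17≤21, 6·4+4·1=28≤33, objective 39.
(m,n)=(4,0): 3·4+5·0=12≤21, 6·4+4·0=24≤33, objective 36.
Maximum is 45 at (m,n)=(5,0).

45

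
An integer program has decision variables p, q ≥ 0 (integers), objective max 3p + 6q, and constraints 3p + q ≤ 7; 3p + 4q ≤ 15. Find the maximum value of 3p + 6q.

(p,q)=(1,3) is feasible, giving 21.
(p,q)=(0,3) is feasible, giving 18.
Maximum is 21 at (p,q)=(1,3).

21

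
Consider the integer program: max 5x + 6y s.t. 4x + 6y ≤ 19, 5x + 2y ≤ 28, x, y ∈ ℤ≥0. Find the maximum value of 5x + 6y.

(x,y)=(3,1): 4·3+6·1=18≤19, 5·3+2·1=17≤28, objective 21.
(x,y)=(4,0): 4·4+6·0=16≤19, 5·4+2·0=20≤28, objective 20.
(x,y)=(2,1): 4·2+6·1=14≤19, 5·2+2·1=12≤28, objective 16.
(x,y)=(3,0): 4·3+6·0=12≤19, 5·3+2·0=15≤28, objective 15.
The best lattice point is (3,1), giving 21.

21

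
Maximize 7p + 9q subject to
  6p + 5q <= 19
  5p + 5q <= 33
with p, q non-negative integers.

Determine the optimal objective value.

27

(p,q)=(0,3) is feasible, giving 27.
(p,q)=(1,2) is feasible, giving 25.
(p,q)=(0,2) is feasible, giving 18.
No feasible integer point exceeds 27.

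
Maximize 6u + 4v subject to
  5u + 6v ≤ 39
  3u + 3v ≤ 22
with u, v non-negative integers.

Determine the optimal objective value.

42

Relaxing integrality, the LP optimum is 44.00 at (u,v) = (7.33, 0), which is not an integer point.
(u,v)=(7,0): 5·7+6·0=35≤39, 3·7+3·0=21≤22, objective 42.
(u,v)=(6,1): 5·6+6·1=36≤39, 3·6+3·1=21≤22, objective 40.
(u,v)=(6,0): 5·6+6·0=30≤39, 3·6+3·0=18≤22, objective 36.
The best lattice point is (7,0), giving 42.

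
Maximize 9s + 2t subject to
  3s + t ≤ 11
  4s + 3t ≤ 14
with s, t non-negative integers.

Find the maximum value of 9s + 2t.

Relaxing integrality, the LP optimum is 31.50 at (s,t) = (3.5, 0), which is not an integer point.
(s,t)=(3,0): 3·3+1·0=9≤11, 4·3+3·0=12≤14, objective 27.
(s,t)=(2,1): 3·2+1·1=7≤11, 4·2+3·1=11≤14, objective 20.
(s,t)=(2,0): 3·2+1·0=6≤11, 4·2+3·0=8≤14, objective 18.
Maximum is 27 at (s,t)=(3,0).

27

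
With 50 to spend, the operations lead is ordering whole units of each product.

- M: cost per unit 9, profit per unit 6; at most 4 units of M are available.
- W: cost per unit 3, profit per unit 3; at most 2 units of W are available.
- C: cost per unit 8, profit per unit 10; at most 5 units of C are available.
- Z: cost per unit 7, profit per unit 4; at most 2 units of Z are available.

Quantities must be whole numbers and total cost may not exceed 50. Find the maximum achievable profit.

2×W and 5×C: cost 46 ≤ 50, profit 2·3 + 5·10 = 56.
1×W, 5×C, and 1×Z: cost 50 ≤ 50, profit 1·3 + 5·10 + 1·4 = 57.
Best is 57.

57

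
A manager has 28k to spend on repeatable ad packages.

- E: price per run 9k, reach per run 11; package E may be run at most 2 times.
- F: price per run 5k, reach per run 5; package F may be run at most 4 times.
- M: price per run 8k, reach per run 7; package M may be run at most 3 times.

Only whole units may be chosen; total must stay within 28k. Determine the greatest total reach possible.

32

2×E and 2×F: price 28 ≤ 28, reach 2·11 + 2·5 = 32.
2×E and 1×M: price 26 ≤ 28, reach 2·11 + 1·7 = 29.
Best is 32.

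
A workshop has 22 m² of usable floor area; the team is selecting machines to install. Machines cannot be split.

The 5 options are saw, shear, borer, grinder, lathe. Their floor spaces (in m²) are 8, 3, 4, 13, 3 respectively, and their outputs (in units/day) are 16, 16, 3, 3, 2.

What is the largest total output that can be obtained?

saw + shear + lathe: floor space 8 + 3 + 3 = 14 ≤ 22, output 16 + 16 + 2 = 34.
saw + shear + borer: floor space 8 + 3 + 4 = 15 ≤ 22, output 16 + 16 + 3 = 35.
saw + shear + borer + lathe: floor space 8 + 3 + 4 + 3 = 18 ≤ 22, output 16 + 16 + 3 + 2 = 37.
Best is saw, shear, borer, and lathe with total output 37.

37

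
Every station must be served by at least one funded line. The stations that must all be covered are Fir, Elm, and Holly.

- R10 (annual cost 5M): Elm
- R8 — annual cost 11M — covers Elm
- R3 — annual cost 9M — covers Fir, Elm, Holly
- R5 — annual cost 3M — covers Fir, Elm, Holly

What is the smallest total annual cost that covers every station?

R5 alone covers Fir, Elm, Holly — every station.
Total annual cost: 3.
No cover costs less than 3.

3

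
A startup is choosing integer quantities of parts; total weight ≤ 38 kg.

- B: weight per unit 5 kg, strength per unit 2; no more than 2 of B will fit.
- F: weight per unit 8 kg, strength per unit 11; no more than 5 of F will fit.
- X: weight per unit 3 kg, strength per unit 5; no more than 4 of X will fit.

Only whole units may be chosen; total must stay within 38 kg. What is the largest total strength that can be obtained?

54

This is a bounded integer knapsack.
X has the best ratio (5/3); taking only X gives at most 4×5 = 20 (stopped by the supply cap of 4).
Mixing does better — 4×F and 2×X: weight 38 ≤ 38, strength 4·11 + 2·5 = 54.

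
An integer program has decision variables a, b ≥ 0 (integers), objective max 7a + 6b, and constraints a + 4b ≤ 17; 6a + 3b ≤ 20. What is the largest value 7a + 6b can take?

The continuous relaxation peaks at (1.38, 3.9) with value 33.10; rounding to a feasible lattice point costs some objective.
(a,b)=(1,4): 1·1+4·4=17≤17, 6·1+3·4=18≤20, objective 31.
(a,b)=(2,2): 1·2+4·2=10≤17, 6·2+3·2=18≤20, objective 26.
(a,b)=(1,3): 1·1+4·3=13≤17, 6·1+3·3=15≤20, objective 25.
(a,b)=(0,4): 1·0+4·4=16≤17, 6·0+3·4=12≤20, objective 24.
No feasible integer point exceeds 31.

31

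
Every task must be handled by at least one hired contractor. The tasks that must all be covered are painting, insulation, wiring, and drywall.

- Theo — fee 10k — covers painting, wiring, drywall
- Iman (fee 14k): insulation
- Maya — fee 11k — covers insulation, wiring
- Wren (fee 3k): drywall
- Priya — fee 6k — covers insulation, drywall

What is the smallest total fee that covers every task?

The greedy cost-per-new-task heuristic would pick Wren, Theo, and Priya for 19, but a cheaper cover exists.
Choose Theo and Priya: together they cover painting, insulation, wiring, drywall — every task.
Total fee: 10 + 6 = 16.
No cover costs less than 16.

16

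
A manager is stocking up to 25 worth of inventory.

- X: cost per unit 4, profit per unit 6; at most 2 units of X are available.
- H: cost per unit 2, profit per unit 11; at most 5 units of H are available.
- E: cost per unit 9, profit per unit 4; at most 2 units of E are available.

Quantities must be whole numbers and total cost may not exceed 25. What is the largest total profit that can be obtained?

67

This is a bounded integer knapsack.
1×X, 5×H, and 1×E: cost 23 ≤ 25, profit 1·6 + 5·11 + 1·4 = 65.
2×X and 5×H: cost 18 ≤ 25, profit 2·6 + 5·11 = 67.
Best is 67.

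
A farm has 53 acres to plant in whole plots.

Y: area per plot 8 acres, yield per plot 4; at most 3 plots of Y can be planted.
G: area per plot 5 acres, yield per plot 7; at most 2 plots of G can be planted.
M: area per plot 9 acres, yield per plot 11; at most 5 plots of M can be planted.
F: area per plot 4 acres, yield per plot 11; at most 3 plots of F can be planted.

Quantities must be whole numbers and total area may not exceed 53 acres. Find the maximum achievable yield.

84

2×G, 3×M, and 3×F: area 49 ≤ 53, yield 2·7 + 3·11 + 3·11 = 80.
1×G, 4×M, and 3×F: area 53 ≤ 53, yield 1·7 + 4·11 + 3·11 = 84.
Best is 84.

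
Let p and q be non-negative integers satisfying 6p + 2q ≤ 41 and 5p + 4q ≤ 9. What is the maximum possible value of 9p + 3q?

12

The continuous relaxation peaks at (1.8, 0) with value 16.20; rounding to a feasible lattice point costs some objective.
(p,q)=(1,1): 6·1+2·1=8≤41, 5·1+4·1=9≤9, objective 12.
(p,q)=(1,0): 6·1+2·0=6≤41, 5·1+4·0=5≤9, objective 9.
(p,q)=(0,2): 6·0+2·2=4≤41, 5·0+4·2=8≤9, objective 6.
Maximum is 12 at (p,q)=(1,1).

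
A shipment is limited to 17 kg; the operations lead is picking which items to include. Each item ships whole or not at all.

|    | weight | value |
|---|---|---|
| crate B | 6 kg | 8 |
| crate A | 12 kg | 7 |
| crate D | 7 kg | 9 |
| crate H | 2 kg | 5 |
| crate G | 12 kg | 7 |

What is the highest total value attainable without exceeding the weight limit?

Allowing fractional choices, the relaxed optimum would be about 23.2, but items are indivisible.
crate B + crate D: weight 6 + 7 = 13 ≤ 17, value 8 + 9 = 17.
crate D + crate H: weight 7 + 2 = 9 ≤ 17, value 9 + 5 = 14.
crate B + crate D + crate H: weight 6 + 7 + 2 = 15 ≤ 17, value 8 + 9 + 5 = 22.
Best is crate B, crate D, and crate H with total value 22.

22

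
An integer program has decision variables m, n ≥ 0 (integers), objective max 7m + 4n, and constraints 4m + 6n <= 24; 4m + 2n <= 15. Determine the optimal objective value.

The continuous relaxation peaks at (2.62, 2.25) with value 27.38; rounding to a feasible lattice point costs some objective.
(m,n)=(3,1): 4·3+6·1=18≤24, 4·3+2·1=14≤15, objective 25.
(m,n)=(2,2): 4·2+6·2=20≤24, 4·2+2·2=12≤15, objective 22.
(m,n)=(3,0): 4·3+6·0=12≤24, 4·3+2·0=12≤15, objective 21.
No feasible integer point exceeds 25.

25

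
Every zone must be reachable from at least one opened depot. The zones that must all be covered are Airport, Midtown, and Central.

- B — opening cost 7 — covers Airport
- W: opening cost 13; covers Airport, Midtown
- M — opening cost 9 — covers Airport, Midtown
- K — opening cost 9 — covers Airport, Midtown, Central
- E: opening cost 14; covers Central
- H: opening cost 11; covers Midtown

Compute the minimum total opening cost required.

9

This is a weighted set-cover instance.
K alone covers Airport, Midtown, Central — every zone.
Total opening cost: 9.
No cover costs less than 9.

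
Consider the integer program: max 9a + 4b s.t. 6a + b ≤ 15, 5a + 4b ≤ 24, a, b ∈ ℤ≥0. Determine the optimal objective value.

Relaxing integrality, the LP optimum is 31.58 at (a,b) = (1.89, 3.63), which is not an integer point.
(a,b)=(2,3): 6·2+1·3=15≤15, 5·2+4·3=22≤24, objective 30.
(a,b)=(2,2): 6·2+1·2=14≤15, 5·2+4·2=18≤24, objective 26.
(a,b)=(1,4): 6·1+1·4=10≤15, 5·1+4·4=21≤24, objective 25.
No feasible integer point exceeds 30.

30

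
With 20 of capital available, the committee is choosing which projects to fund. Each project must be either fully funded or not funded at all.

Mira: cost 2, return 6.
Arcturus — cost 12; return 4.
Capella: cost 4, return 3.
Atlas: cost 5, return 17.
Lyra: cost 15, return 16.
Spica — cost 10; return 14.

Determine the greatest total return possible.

37

Take Mira, Atlas, and Spica: cost 2 + 5 + 10 = 17 ≤ 20, return 6 + 17 + 14 = 37.
No other feasible combination does better.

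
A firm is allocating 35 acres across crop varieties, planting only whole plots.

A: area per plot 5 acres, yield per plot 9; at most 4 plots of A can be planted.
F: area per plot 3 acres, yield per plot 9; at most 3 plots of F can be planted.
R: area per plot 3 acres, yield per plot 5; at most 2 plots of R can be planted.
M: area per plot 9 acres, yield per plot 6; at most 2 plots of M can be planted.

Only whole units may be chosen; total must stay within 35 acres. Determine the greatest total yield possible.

73

F has the best ratio (9/3); taking only F gives at most 3×9 = 27 (stopped by the supply cap of 3).
Mixing does better — 4×A, 3×F, and 2×R: area 35 ≤ 35, yield 4·9 + 3·9 + 2·5 = 73.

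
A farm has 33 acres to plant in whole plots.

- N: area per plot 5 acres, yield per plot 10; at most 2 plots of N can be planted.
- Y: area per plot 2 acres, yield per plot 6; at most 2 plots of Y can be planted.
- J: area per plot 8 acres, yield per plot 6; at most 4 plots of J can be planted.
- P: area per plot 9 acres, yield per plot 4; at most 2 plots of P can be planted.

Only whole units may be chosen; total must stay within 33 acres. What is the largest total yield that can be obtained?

2×N, 2×Y, 1×J, and 1×P: area 31 ≤ 33, yield 2·10 + 2·6 + 1·6 + 1·4 = 42.
2×N, 2×Y, and 2×J: area 30 ≤ 33, yield 2·10 + 2·6 + 2·6 = 44.
Best is 44.

44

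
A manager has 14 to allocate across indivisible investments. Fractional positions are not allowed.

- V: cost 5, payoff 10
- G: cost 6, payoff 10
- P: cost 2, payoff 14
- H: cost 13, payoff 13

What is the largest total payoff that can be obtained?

34

Allowing fractional choices, the relaxed optimum would be about 35.0, but investments are indivisible.
V + G + P: cost 5 + 6 + 2 = 13 ≤ 14, payoff 10 + 10 + 14 = 34.
V + P: cost 5 + 2 = 7 ≤ 14, payoff 10 + 14 = 24.
Best is V, G, and P with total payoff 34.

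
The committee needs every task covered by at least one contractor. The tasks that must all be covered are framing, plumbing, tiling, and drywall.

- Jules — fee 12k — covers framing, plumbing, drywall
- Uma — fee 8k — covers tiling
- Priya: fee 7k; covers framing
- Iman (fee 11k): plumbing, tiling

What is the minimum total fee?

Choose Jules and Uma: together they cover framing, plumbing, tiling, drywall — every task.
Total fee: 12 + 8 = 20.

20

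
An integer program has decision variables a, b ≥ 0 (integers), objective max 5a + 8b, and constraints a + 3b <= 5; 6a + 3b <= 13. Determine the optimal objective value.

The continuous relaxation peaks at (1.6, 1.13) with value 17.07; rounding to a feasible lattice point costs some objective.
(a,b)=(1,1): 1·1+3·1=4≤5, 6·1+3·1=9≤13, objective 13.
(a,b)=(2,0): 1·2+3·0=2≤5, 6·2+3·0=12≤13, objective 10.
No feasible integer point exceeds 13.

13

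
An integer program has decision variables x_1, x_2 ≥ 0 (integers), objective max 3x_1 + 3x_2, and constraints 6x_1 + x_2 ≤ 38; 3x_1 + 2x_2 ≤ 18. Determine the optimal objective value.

27

(x_1,x_2)=(0,9): 6·0+1·9=9≤38, 3·0+2·9=18≤18, objective 27.
(x_1,x_2)=(0,8): 6·0+1·8=8≤38, 3·0+2·8=16≤18, objective 24.
No feasible integer point exceeds 27.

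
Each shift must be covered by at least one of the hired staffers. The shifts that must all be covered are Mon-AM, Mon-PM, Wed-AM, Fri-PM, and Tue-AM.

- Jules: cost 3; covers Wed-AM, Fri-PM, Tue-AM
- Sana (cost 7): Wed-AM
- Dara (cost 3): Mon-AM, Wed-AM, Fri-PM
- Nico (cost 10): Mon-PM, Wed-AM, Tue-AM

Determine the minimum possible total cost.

The greedy cost-per-new-shift heuristic would pick Jules, Dara, and Nico for 16, but a cheaper cover exists.
Choose Dara and Nico: together they cover Mon-AM, Mon-PM, Wed-AM, Fri-PM, Tue-AM — every shift.
Total cost: 3 + 10 = 13.
No cover costs less than 13.

13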